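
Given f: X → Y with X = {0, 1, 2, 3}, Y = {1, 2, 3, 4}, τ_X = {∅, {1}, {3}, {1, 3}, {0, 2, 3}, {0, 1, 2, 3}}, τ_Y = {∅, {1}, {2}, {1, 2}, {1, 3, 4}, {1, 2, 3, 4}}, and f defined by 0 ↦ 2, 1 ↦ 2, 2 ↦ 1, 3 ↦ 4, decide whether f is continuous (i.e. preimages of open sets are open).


f is NOT continuous.

Compute f^{-1}(U) for each U ∈ τ_Y:
  U = ∅: f^{-1}(U) = ∅ ∈ τ_X ✓.
  U = {1}: f^{-1}(U) = {2} ∉ τ_X ✗.
  U = {2}: f^{-1}(U) = {0, 1} ∉ τ_X ✗.
  U = {1, 2}: f^{-1}(U) = {0, 1, 2} ∉ τ_X ✗.
  U = {1, 3, 4}: f^{-1}(U) = {2, 3} ∉ τ_X ✗.
  U = {1, 2, 3, 4}: f^{-1}(U) = {0, 1, 2, 3} ∈ τ_X ✓.
Found U = {1} with f^{-1}(U) = {2} not in τ_X. Therefore f is NOT continuous.


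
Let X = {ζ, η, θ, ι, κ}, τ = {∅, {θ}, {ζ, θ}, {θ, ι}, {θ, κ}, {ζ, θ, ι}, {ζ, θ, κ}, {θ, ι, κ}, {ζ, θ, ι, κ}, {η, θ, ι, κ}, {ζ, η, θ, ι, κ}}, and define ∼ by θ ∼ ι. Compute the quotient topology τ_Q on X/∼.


X/∼ = {[ζ], [η], [θ=ι], [κ]}; |τ_Q| = 7.

Equivalence classes: [ζ], [η], [θ=ι], [κ].
Quotient map π: X → X/∼ sends ζ ↦ [ζ], η ↦ [η], θ ↦ [θ=ι], ι ↦ [θ=ι], κ ↦ [κ].
For each subset V ⊆ X/∼, compute π^{-1}(V) ⊆ X and check whether π^{-1}(V) ∈ τ. V is open in τ_Q iff π^{-1}(V) ∈ τ.
  V = {}: π^{-1}(V) = ∅ ∈ τ ✓.
  V = {[ζ]}: π^{-1}(V) = {ζ} ∉ τ ✗.
  V = {[η]}: π^{-1}(V) = {η} ∉ τ ✗.
  V = {[ζ], [η]}: π^{-1}(V) = {ζ, η} ∉ τ ✗.
  V = {[θ=ι]}: π^{-1}(V) = {θ, ι} ∈ τ ✓.
  V = {[ζ], [θ=ι]}: π^{-1}(V) = {ζ, θ, ι} ∈ τ ✓.
  V = {[η], [θ=ι]}: π^{-1}(V) = {η, θ, ι} ∉ τ ✗.
  V = {[ζ], [η], [θ=ι]}: π^{-1}(V) = {ζ, η, θ, ι} ∉ τ ✗.
  V = {[κ]}: π^{-1}(V) = {κ} ∉ τ ✗.
  V = {[ζ], [κ]}: π^{-1}(V) = {ζ, κ} ∉ τ ✗.
  V = {[η], [κ]}: π^{-1}(V) = {η, κ} ∉ τ ✗.
  V = {[ζ], [η], [κ]}: π^{-1}(V) = {ζ, η, κ} ∉ τ ✗.
  V = {[θ=ι], [κ]}: π^{-1}(V) = {θ, ι, κ} ∈ τ ✓.
  V = {[ζ], [θ=ι], [κ]}: π^{-1}(V) = {ζ, θ, ι, κ} ∈ τ ✓.
  V = {[η], [θ=ι], [κ]}: π^{-1}(V) = {η, θ, ι, κ} ∈ τ ✓.
  V = {[ζ], [η], [θ=ι], [κ]}: π^{-1}(V) = {ζ, η, θ, ι, κ} ∈ τ ✓.
Open sets in the quotient: τ_Q = {{}, {[θ=ι]}, {[ζ], [θ=ι]}, {[θ=ι], [κ]}, {[ζ], [θ=ι], [κ]}, {[η], [θ=ι], [κ]}, {[ζ], [η], [θ=ι], [κ]}} (7 elements).


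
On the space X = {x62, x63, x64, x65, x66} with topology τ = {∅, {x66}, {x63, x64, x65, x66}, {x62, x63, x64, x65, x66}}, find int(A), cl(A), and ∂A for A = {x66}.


int(A) = {x66}, cl(A) = {x62, x63, x64, x65, x66}, ∂A = {x62, x63, x64, x65}.

Closed sets in (X, τ) are complements of opens:
  closed(X, τ) = {∅, {x62}, {x62, x63, x64, x65}, {x62, x63, x64, x65, x66}}.
int(A) = ⋃ {U ∈ τ : U ⊆ A}. Opens contained in A: ∅, {x66}.
Taking the union of these: int(A) = {x66}.
cl(A) = ⋂ {C closed : A ⊆ C}. Closed sets containing A: {x62, x63, x64, x65, x66}.
Intersecting these: cl(A) = {x62, x63, x64, x65, x66}.
∂A = cl(A) ∖ int(A) = {x62, x63, x64, x65, x66} ∖ {x66} = {x62, x63, x64, x65}.


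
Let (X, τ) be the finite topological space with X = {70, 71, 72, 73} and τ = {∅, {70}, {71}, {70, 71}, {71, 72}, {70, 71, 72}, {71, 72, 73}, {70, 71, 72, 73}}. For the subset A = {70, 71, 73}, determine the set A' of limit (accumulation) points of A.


A' = {72, 73}

For each x ∈ X, list the open sets U ∈ τ with x ∈ U, then check whether U ∩ (A ∖ {x}) ≠ ∅ for every such U.
  x = 70: open {70} ∋ x has {70} ∩ (A ∖ {70}) = ∅, so x is NOT a limit point.
  x = 71: open {71} ∋ x has {71} ∩ (A ∖ {71}) = ∅, so x is NOT a limit point.
  x = 72: opens ∋ x are {71, 72}, {70, 71, 72}, {71, 72, 73}, {70, 71, 72, 73}; each meets A ∖ {72}, so x IS a limit point.
  x = 73: opens ∋ x are {71, 72, 73}, {70, 71, 72, 73}; each meets A ∖ {73}, so x IS a limit point.
Collecting: A' = {72, 73}.


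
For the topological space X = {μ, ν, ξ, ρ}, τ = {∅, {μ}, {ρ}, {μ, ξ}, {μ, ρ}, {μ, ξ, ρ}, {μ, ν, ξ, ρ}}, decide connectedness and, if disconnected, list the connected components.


(X, τ) is connected.

Find clopen sets (U ∈ τ with X ∖ U ∈ τ):
  U = ∅, X ∖ U = {μ, ν, ξ, ρ} — both open, so U is clopen.
  U = {μ, ν, ξ, ρ}, X ∖ U = ∅ — both open, so U is clopen.
Only trivial clopens (∅ and X) exist, so (X, τ) is connected.
Compute connected components by grouping points that agree on all clopens:
  component: {μ, ν, ξ, ρ}


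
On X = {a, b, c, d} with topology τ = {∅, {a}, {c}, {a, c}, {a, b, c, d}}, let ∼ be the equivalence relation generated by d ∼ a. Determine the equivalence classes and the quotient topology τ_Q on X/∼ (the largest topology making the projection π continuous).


X/∼ = {[a=d], [b], [c]}; |τ_Q| = 3.

Equivalence classes: [a=d], [b], [c].
Quotient map π: X → X/∼ sends a ↦ [a=d], b ↦ [b], c ↦ [c], d ↦ [a=d].
For each subset V ⊆ X/∼, compute π^{-1}(V) ⊆ X and check whether π^{-1}(V) ∈ τ. V is open in τ_Q iff π^{-1}(V) ∈ τ.
  V = {}: π^{-1}(V) = ∅ ∈ τ ✓.
  V = {[a=d]}: π^{-1}(V) = {a, d} ∉ τ ✗.
  V = {[b]}: π^{-1}(V) = {b} ∉ τ ✗.
  V = {[a=d], [b]}: π^{-1}(V) = {a, b, d} ∉ τ ✗.
  V = {[c]}: π^{-1}(V) = {c} ∈ τ ✓.
  V = {[a=d], [c]}: π^{-1}(V) = {a, c, d} ∉ τ ✗.
  V = {[b], [c]}: π^{-1}(V) = {b, c} ∉ τ ✗.
  V = {[a=d], [b], [c]}: π^{-1}(V) = {a, b, c, d} ∈ τ ✓.
Open sets in the quotient: τ_Q = {{}, {[c]}, {[a=d], [b], [c]}} (3 elements).


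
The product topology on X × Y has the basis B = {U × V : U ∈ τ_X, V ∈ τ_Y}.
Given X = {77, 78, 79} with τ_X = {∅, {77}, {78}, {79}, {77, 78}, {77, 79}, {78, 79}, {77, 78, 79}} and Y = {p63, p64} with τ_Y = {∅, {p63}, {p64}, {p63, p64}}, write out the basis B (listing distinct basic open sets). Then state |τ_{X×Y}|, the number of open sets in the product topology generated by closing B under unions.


Basis B = {∅ × ∅, {77} × {p63}, {77} × {p64}, {78} × {p63}, {78} × {p64}, {79} × {p63}, {79} × {p64}, {77} × {p63, p64}, {77, 78} × {p63}, {77, 79} × {p63}, {77, 78} × {p64}, {77, 79} × {p64}, {78} × {p63, p64}, {78, 79} × {p63}, {78, 79} × {p64}, {79} × {p63, p64}, {77, 78, 79} × {p63}, {77, 78, 79} × {p64}, {77, 78} × {p63, p64}, {77, 79} × {p63, p64}, {78, 79} × {p63, p64}, {77, 78, 79} × {p63, p64}}; |τ_{X×Y}| = 64.

Enumerate products U × V with U ∈ τ_X, V ∈ τ_Y (deduplicated):
  ∅ × ∅ = {} (∅)
  {77} × {p63} = {(77,p63)}
  {77} × {p64} = {(77,p64)}
  {78} × {p63} = {(78,p63)}
  {78} × {p64} = {(78,p64)}
  {79} × {p63} = {(79,p63)}
  {79} × {p64} = {(79,p64)}
  {77} × {p63, p64} = {(77,p63), (77,p64)}
  {77, 78} × {p63} = {(77,p63), (78,p63)}
  {77, 79} × {p63} = {(77,p63), (79,p63)}
  {77, 78} × {p64} = {(77,p64), (78,p64)}
  {77, 79} × {p64} = {(77,p64), (79,p64)}
  {78} × {p63, p64} = {(78,p63), (78,p64)}
  {78, 79} × {p63} = {(78,p63), (79,p63)}
  {78, 79} × {p64} = {(78,p64), (79,p64)}
  {79} × {p63, p64} = {(79,p63), (79,p64)}
  {77, 78, 79} × {p63} = {(77,p63), (78,p63), (79,p63)}
  {77, 78, 79} × {p64} = {(77,p64), (78,p64), (79,p64)}
  {77, 78} × {p63, p64} = {(77,p63), (77,p64), (78,p63), (78,p64)}
  {77, 79} × {p63, p64} = {(77,p63), (77,p64), (79,p63), (79,p64)}
  {78, 79} × {p63, p64} = {(78,p63), (78,p64), (79,p63), (79,p64)}
  {77, 78, 79} × {p63, p64} = {(77,p63), (77,p64), (78,p63), (78,p64), (79,p63), (79,p64)}
These 22 distinct sets form the basis B.
Close under arbitrary unions to get τ_{X×Y}; counting gives |τ_{X×Y}| = 64.


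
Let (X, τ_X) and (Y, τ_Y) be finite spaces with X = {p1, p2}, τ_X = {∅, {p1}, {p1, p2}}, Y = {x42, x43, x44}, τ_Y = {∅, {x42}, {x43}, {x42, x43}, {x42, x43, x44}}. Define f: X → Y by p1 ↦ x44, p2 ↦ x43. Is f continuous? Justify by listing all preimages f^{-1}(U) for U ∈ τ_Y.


f is NOT continuous.

Compute f^{-1}(U) for each U ∈ τ_Y:
  U = ∅: f^{-1}(U) = ∅ ∈ τ_X ✓.
  U = {x42}: f^{-1}(U) = ∅ ∈ τ_X ✓.
  U = {x43}: f^{-1}(U) = {p2} ∉ τ_X ✗.
  U = {x42, x43}: f^{-1}(U) = {p2} ∉ τ_X ✗.
  U = {x42, x43, x44}: f^{-1}(U) = {p1, p2} ∈ τ_X ✓.
Found U = {x43} with f^{-1}(U) = {p2} not in τ_X. Therefore f is NOT continuous.


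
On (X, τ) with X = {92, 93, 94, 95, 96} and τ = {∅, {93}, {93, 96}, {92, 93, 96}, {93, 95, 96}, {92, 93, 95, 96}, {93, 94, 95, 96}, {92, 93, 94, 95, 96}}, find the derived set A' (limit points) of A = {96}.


A' = {92, 94, 95}

For each x ∈ X, list the open sets U ∈ τ with x ∈ U, then check whether U ∩ (A ∖ {x}) ≠ ∅ for every such U.
  x = 92: opens ∋ x are {92, 93, 96}, {92, 93, 95, 96}, {92, 93, 94, 95, 96}; each meets A ∖ {92}, so x IS a limit point.
  x = 93: open {93} ∋ x has {93} ∩ (A ∖ {93}) = ∅, so x is NOT a limit point.
  x = 94: opens ∋ x are {93, 94, 95, 96}, {92, 93, 94, 95, 96}; each meets A ∖ {94}, so x IS a limit point.
  x = 95: opens ∋ x are {93, 95, 96}, {92, 93, 95, 96}, {93, 94, 95, 96}, {92, 93, 94, 95, 96}; each meets A ∖ {95}, so x IS a limit point.
  x = 96: open {93, 96} ∋ x has {93, 96} ∩ (A ∖ {96}) = ∅, so x is NOT a limit point.
Collecting: A' = {92, 94, 95}.


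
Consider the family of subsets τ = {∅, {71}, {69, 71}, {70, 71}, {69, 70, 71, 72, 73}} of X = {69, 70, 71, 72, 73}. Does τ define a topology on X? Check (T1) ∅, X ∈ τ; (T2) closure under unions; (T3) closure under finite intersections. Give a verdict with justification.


τ is NOT a topology on X.

Axiom (T1): ∅ ∈ τ? Yes; X ∈ τ? Yes.
Axiom (T2/T3): check pairwise unions and intersections of members of τ.
Counterexample for (T2): {69, 71} ∪ {70, 71} = {69, 70, 71} ∉ τ. Therefore τ is NOT a topology.


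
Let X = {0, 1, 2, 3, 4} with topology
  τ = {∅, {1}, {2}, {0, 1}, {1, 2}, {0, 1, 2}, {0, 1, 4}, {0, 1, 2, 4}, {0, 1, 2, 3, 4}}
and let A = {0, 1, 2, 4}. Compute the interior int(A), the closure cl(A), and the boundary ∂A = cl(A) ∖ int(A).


int(A) = {0, 1, 2, 4}, cl(A) = {0, 1, 2, 3, 4}, ∂A = {3}.

Closed sets in (X, τ) are complements of opens:
  closed(X, τ) = {∅, {3}, {2, 3}, {3, 4}, {0, 3, 4}, {2, 3, 4}, {0, 1, 3, 4}, {0, 2, 3, 4}, {0, 1, 2, 3, 4}}.
int(A) = ⋃ {U ∈ τ : U ⊆ A}. Opens contained in A: ∅, {1}, {2}, {0, 1}, {1, 2}, {0, 1, 2}, {0, 1, 4}, {0, 1, 2, 4}.
Taking the union of these: int(A) = {0, 1, 2, 4}.
cl(A) = ⋂ {C closed : A ⊆ C}. Closed sets containing A: {0, 1, 2, 3, 4}.
Intersecting these: cl(A) = {0, 1, 2, 3, 4}.
∂A = cl(A) ∖ int(A) = {0, 1, 2, 3, 4} ∖ {0, 1, 2, 4} = {3}.


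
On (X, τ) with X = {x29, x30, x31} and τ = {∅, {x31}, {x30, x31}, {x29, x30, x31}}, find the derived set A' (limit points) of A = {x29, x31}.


A' = {x29, x30}

For each x ∈ X, list the open sets U ∈ τ with x ∈ U, then check whether U ∩ (A ∖ {x}) ≠ ∅ for every such U.
  x = x29: opens ∋ x are {x29, x30, x31}; each meets A ∖ {x29}, so x IS a limit point.
  x = x30: opens ∋ x are {x30, x31}, {x29, x30, x31}; each meets A ∖ {x30}, so x IS a limit point.
  x = x31: open {x31} ∋ x has {x31} ∩ (A ∖ {x31}) = ∅, so x is NOT a limit point.
Collecting: A' = {x29, x30}.


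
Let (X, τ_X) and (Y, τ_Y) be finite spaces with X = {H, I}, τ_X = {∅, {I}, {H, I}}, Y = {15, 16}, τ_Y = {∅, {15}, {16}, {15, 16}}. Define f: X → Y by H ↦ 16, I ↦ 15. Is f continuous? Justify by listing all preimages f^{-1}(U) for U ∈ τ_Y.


f is NOT continuous.

Compute f^{-1}(U) for each U ∈ τ_Y:
  U = ∅: f^{-1}(U) = ∅ ∈ τ_X ✓.
  U = {15}: f^{-1}(U) = {I} ∈ τ_X ✓.
  U = {16}: f^{-1}(U) = {H} ∉ τ_X ✗.
  U = {15, 16}: f^{-1}(U) = {H, I} ∈ τ_X ✓.
Found U = {16} with f^{-1}(U) = {H} not in τ_X. Therefore f is NOT continuous.


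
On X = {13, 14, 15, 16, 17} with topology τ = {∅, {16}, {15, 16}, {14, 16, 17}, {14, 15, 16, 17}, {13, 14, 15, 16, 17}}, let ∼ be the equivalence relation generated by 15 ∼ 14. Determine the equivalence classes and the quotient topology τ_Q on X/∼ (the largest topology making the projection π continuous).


X/∼ = {[13], [14=15], [16], [17]}; |τ_Q| = 4.

Equivalence classes: [13], [14=15], [16], [17].
Quotient map π: X → X/∼ sends 13 ↦ [13], 14 ↦ [14=15], 15 ↦ [14=15], 16 ↦ [16], 17 ↦ [17].
For each subset V ⊆ X/∼, compute π^{-1}(V) ⊆ X and check whether π^{-1}(V) ∈ τ. V is open in τ_Q iff π^{-1}(V) ∈ τ.
  V = {}: π^{-1}(V) = ∅ ∈ τ ✓.
  V = {[13]}: π^{-1}(V) = {13} ∉ τ ✗.
  V = {[14=15]}: π^{-1}(V) = {14, 15} ∉ τ ✗.
  V = {[13], [14=15]}: π^{-1}(V) = {13, 14, 15} ∉ τ ✗.
  V = {[16]}: π^{-1}(V) = {16} ∈ τ ✓.
  V = {[13], [16]}: π^{-1}(V) = {13, 16} ∉ τ ✗.
  V = {[14=15], [16]}: π^{-1}(V) = {14, 15, 16} ∉ τ ✗.
  V = {[13], [14=15], [16]}: π^{-1}(V) = {13, 14, 15, 16} ∉ τ ✗.
  V = {[17]}: π^{-1}(V) = {17} ∉ τ ✗.
  V = {[13], [17]}: π^{-1}(V) = {13, 17} ∉ τ ✗.
  V = {[14=15], [17]}: π^{-1}(V) = {14, 15, 17} ∉ τ ✗.
  V = {[13], [14=15], [17]}: π^{-1}(V) = {13, 14, 15, 17} ∉ τ ✗.
  V = {[16], [17]}: π^{-1}(V) = {16, 17} ∉ τ ✗.
  V = {[13], [16], [17]}: π^{-1}(V) = {13, 16, 17} ∉ τ ✗.
  V = {[14=15], [16], [17]}: π^{-1}(V) = {14, 15, 16, 17} ∈ τ ✓.
  V = {[13], [14=15], [16], [17]}: π^{-1}(V) = {13, 14, 15, 16, 17} ∈ τ ✓.
Open sets in the quotient: τ_Q = {{}, {[16]}, {[14=15], [16], [17]}, {[13], [14=15], [16], [17]}} (4 elements).


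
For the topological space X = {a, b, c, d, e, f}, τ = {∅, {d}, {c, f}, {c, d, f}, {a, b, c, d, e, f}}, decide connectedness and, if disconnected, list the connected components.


(X, τ) is connected.

Find clopen sets (U ∈ τ with X ∖ U ∈ τ):
  U = ∅, X ∖ U = {a, b, c, d, e, f} — both open, so U is clopen.
  U = {a, b, c, d, e, f}, X ∖ U = ∅ — both open, so U is clopen.
Only trivial clopens (∅ and X) exist, so (X, τ) is connected.
Compute connected components by grouping points that agree on all clopens:
  component: {a, b, c, d, e, f}


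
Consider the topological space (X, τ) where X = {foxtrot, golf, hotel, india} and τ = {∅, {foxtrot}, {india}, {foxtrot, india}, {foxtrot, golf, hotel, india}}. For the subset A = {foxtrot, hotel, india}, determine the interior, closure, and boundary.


int(A) = {foxtrot, india}, cl(A) = {foxtrot, golf, hotel, india}, ∂A = {golf, hotel}.

Closed sets in (X, τ) are complements of opens:
  closed(X, τ) = {∅, {golf, hotel}, {foxtrot, golf, hotel}, {golf, hotel, india}, {foxtrot, golf, hotel, india}}.
int(A) = ⋃ {U ∈ τ : U ⊆ A}. Opens contained in A: ∅, {foxtrot}, {india}, {foxtrot, india}.
Taking the union of these: int(A) = {foxtrot, india}.
cl(A) = ⋂ {C closed : A ⊆ C}. Closed sets containing A: {foxtrot, golf, hotel, india}.
Intersecting these: cl(A) = {foxtrot, golf, hotel, india}.
∂A = cl(A) ∖ int(A) = {foxtrot, golf, hotel, india} ∖ {foxtrot, india} = {golf, hotel}.


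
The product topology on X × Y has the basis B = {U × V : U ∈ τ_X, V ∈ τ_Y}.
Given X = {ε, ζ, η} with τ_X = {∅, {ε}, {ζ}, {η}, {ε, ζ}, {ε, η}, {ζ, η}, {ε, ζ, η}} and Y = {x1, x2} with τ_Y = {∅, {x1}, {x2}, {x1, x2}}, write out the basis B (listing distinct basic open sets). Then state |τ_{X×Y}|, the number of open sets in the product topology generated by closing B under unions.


Basis B = {∅ × ∅, {ε} × {x1}, {ε} × {x2}, {ζ} × {x1}, {ζ} × {x2}, {η} × {x1}, {η} × {x2}, {ε} × {x1, x2}, {ε, ζ} × {x1}, {ε, η} × {x1}, {ε, ζ} × {x2}, {ε, η} × {x2}, {ζ} × {x1, x2}, {ζ, η} × {x1}, {ζ, η} × {x2}, {η} × {x1, x2}, {ε, ζ, η} × {x1}, {ε, ζ, η} × {x2}, {ε, ζ} × {x1, x2}, {ε, η} × {x1, x2}, {ζ, η} × {x1, x2}, {ε, ζ, η} × {x1, x2}}; |τ_{X×Y}| = 64.

Enumerate products U × V with U ∈ τ_X, V ∈ τ_Y (deduplicated):
  ∅ × ∅ = {} (∅)
  {ε} × {x1} = {(ε,x1)}
  {ε} × {x2} = {(ε,x2)}
  {ζ} × {x1} = {(ζ,x1)}
  {ζ} × {x2} = {(ζ,x2)}
  {η} × {x1} = {(η,x1)}
  {η} × {x2} = {(η,x2)}
  {ε} × {x1, x2} = {(ε,x1), (ε,x2)}
  {ε, ζ} × {x1} = {(ε,x1), (ζ,x1)}
  {ε, η} × {x1} = {(ε,x1), (η,x1)}
  {ε, ζ} × {x2} = {(ε,x2), (ζ,x2)}
  {ε, η} × {x2} = {(ε,x2), (η,x2)}
  {ζ} × {x1, x2} = {(ζ,x1), (ζ,x2)}
  {ζ, η} × {x1} = {(ζ,x1), (η,x1)}
  {ζ, η} × {x2} = {(ζ,x2), (η,x2)}
  {η} × {x1, x2} = {(η,x1), (η,x2)}
  {ε, ζ, η} × {x1} = {(ε,x1), (ζ,x1), (η,x1)}
  {ε, ζ, η} × {x2} = {(ε,x2), (ζ,x2), (η,x2)}
  {ε, ζ} × {x1, x2} = {(ε,x1), (ε,x2), (ζ,x1), (ζ,x2)}
  {ε, η} × {x1, x2} = {(ε,x1), (ε,x2), (η,x1), (η,x2)}
  {ζ, η} × {x1, x2} = {(ζ,x1), (ζ,x2), (η,x1), (η,x2)}
  {ε, ζ, η} × {x1, x2} = {(ε,x1), (ε,x2), (ζ,x1), (ζ,x2), (η,x1), (η,x2)}
These 22 distinct sets form the basis B.
Close under arbitrary unions to get τ_{X×Y}; counting gives |τ_{X×Y}| = 64.


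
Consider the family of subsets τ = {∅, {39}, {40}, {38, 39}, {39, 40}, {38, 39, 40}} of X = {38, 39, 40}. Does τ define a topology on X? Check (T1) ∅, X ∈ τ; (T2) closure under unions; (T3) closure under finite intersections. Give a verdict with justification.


τ IS a topology on X.

Axiom (T1): ∅ ∈ τ? Yes; X ∈ τ? Yes.
Axiom (T2/T3): check pairwise unions and intersections of members of τ.
All pairwise intersections and unions checked — each lies in τ. Therefore τ satisfies (T1), (T2), (T3): it IS a topology on X.


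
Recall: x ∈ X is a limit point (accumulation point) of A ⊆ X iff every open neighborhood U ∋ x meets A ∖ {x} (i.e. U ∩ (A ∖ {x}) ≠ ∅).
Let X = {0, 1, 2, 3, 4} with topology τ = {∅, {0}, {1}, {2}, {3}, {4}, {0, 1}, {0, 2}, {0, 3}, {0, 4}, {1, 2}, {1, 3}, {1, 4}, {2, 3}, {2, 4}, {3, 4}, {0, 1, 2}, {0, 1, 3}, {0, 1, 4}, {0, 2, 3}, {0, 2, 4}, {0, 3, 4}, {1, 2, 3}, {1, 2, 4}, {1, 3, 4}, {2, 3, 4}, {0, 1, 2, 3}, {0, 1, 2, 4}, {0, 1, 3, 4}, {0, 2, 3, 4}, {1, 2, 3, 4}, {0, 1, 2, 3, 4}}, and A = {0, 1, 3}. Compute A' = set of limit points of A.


A' = ∅

For each x ∈ X, list the open sets U ∈ τ with x ∈ U, then check whether U ∩ (A ∖ {x}) ≠ ∅ for every such U.
  x = 0: open {0} ∋ x has {0} ∩ (A ∖ {0}) = ∅, so x is NOT a limit point.
  x = 1: open {1} ∋ x has {1} ∩ (A ∖ {1}) = ∅, so x is NOT a limit point.
  x = 2: open {2} ∋ x has {2} ∩ (A ∖ {2}) = ∅, so x is NOT a limit point.
  x = 3: open {3} ∋ x has {3} ∩ (A ∖ {3}) = ∅, so x is NOT a limit point.
  x = 4: open {4} ∋ x has {4} ∩ (A ∖ {4}) = ∅, so x is NOT a limit point.
Collecting: A' = ∅.


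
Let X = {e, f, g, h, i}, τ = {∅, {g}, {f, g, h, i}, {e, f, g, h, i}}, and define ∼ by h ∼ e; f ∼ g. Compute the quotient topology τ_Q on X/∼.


X/∼ = {[e=h], [f=g], [i]}; |τ_Q| = 2.

Equivalence classes: [e=h], [f=g], [i].
Quotient map π: X → X/∼ sends e ↦ [e=h], f ↦ [f=g], g ↦ [f=g], h ↦ [e=h], i ↦ [i].
For each subset V ⊆ X/∼, compute π^{-1}(V) ⊆ X and check whether π^{-1}(V) ∈ τ. V is open in τ_Q iff π^{-1}(V) ∈ τ.
  V = {}: π^{-1}(V) = ∅ ∈ τ ✓.
  V = {[e=h]}: π^{-1}(V) = {e, h} ∉ τ ✗.
  V = {[f=g]}: π^{-1}(V) = {f, g} ∉ τ ✗.
  V = {[e=h], [f=g]}: π^{-1}(V) = {e, f, g, h} ∉ τ ✗.
  V = {[i]}: π^{-1}(V) = {i} ∉ τ ✗.
  V = {[e=h], [i]}: π^{-1}(V) = {e, h, i} ∉ τ ✗.
  V = {[f=g], [i]}: π^{-1}(V) = {f, g, i} ∉ τ ✗.
  V = {[e=h], [f=g], [i]}: π^{-1}(V) = {e, f, g, h, i} ∈ τ ✓.
Open sets in the quotient: τ_Q = {{}, {[e=h], [f=g], [i]}} (2 elements).


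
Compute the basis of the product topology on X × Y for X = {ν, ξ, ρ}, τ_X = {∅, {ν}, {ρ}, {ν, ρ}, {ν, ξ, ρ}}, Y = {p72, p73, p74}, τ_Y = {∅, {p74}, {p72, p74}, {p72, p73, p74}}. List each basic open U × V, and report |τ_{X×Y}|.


Basis B = {∅ × ∅, {ν} × {p74}, {ρ} × {p74}, {ν} × {p72, p74}, {ν, ρ} × {p74}, {ρ} × {p72, p74}, {ν} × {p72, p73, p74}, {ν, ξ, ρ} × {p74}, {ρ} × {p72, p73, p74}, {ν, ρ} × {p72, p74}, {ν, ρ} × {p72, p73, p74}, {ν, ξ, ρ} × {p72, p74}, {ν, ξ, ρ} × {p72, p73, p74}}; |τ_{X×Y}| = 30.

Enumerate products U × V with U ∈ τ_X, V ∈ τ_Y (deduplicated):
  ∅ × ∅ = {} (∅)
  {ν} × {p74} = {(ν,p74)}
  {ρ} × {p74} = {(ρ,p74)}
  {ν} × {p72, p74} = {(ν,p72), (ν,p74)}
  {ν, ρ} × {p74} = {(ν,p74), (ρ,p74)}
  {ρ} × {p72, p74} = {(ρ,p72), (ρ,p74)}
  {ν} × {p72, p73, p74} = {(ν,p72), (ν,p73), (ν,p74)}
  {ν, ξ, ρ} × {p74} = {(ν,p74), (ξ,p74), (ρ,p74)}
  {ρ} × {p72, p73, p74} = {(ρ,p72), (ρ,p73), (ρ,p74)}
  {ν, ρ} × {p72, p74} = {(ν,p72), (ν,p74), (ρ,p72), (ρ,p74)}
  {ν, ρ} × {p72, p73, p74} = {(ν,p72), (ν,p73), (ν,p74), (ρ,p72), (ρ,p73), (ρ,p74)}
  {ν, ξ, ρ} × {p72, p74} = {(ν,p72), (ν,p74), (ξ,p72), (ξ,p74), (ρ,p72), (ρ,p74)}
  {ν, ξ, ρ} × {p72, p73, p74} = {(ν,p72), (ν,p73), (ν,p74), (ξ,p72), (ξ,p73), (ξ,p74), (ρ,p72), (ρ,p73), (ρ,p74)}
These 13 distinct sets form the basis B.
Close under arbitrary unions to get τ_{X×Y}; counting gives |τ_{X×Y}| = 30.


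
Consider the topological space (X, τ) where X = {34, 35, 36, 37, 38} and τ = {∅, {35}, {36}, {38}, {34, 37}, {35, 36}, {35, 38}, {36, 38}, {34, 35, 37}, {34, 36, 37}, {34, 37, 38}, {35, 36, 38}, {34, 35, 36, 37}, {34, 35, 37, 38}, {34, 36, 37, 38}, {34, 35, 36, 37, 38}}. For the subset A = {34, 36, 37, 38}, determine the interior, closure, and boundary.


int(A) = {34, 36, 37, 38}, cl(A) = {34, 36, 37, 38}, ∂A = ∅.

Closed sets in (X, τ) are complements of opens:
  closed(X, τ) = {∅, {35}, {36}, {38}, {34, 37}, {35, 36}, {35, 38}, {36, 38}, {34, 35, 37}, {34, 36, 37}, {34, 37, 38}, {35, 36, 38}, {34, 35, 36, 37}, {34, 35, 37, 38}, {34, 36, 37, 38}, {34, 35, 36, 37, 38}}.
int(A) = ⋃ {U ∈ τ : U ⊆ A}. Opens contained in A: ∅, {36}, {38}, {34, 37}, {36, 38}, {34, 36, 37}, {34, 37, 38}, {34, 36, 37, 38}.
Taking the union of these: int(A) = {34, 36, 37, 38}.
cl(A) = ⋂ {C closed : A ⊆ C}. Closed sets containing A: {34, 36, 37, 38}, {34, 35, 36, 37, 38}.
Intersecting these: cl(A) = {34, 36, 37, 38}.
∂A = cl(A) ∖ int(A) = {34, 36, 37, 38} ∖ {34, 36, 37, 38} = ∅.


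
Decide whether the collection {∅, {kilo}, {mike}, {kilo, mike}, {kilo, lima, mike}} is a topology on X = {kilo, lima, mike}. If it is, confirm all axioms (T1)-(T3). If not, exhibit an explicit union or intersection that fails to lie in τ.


τ IS a topology on X.

Axiom (T1): ∅ ∈ τ? Yes; X ∈ τ? Yes.
Axiom (T2/T3): check pairwise unions and intersections of members of τ.
All pairwise intersections and unions checked — each lies in τ. Therefore τ satisfies (T1), (T2), (T3): it IS a topology on X.


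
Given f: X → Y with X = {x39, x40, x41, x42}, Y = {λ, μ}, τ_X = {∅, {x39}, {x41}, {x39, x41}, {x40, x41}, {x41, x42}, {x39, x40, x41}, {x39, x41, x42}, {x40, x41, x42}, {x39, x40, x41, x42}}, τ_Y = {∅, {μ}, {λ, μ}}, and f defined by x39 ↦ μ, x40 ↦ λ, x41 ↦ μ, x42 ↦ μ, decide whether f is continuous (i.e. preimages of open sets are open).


f IS continuous.

Compute f^{-1}(U) for each U ∈ τ_Y:
  U = ∅: f^{-1}(U) = ∅ ∈ τ_X ✓.
  U = {μ}: f^{-1}(U) = {x39, x41, x42} ∈ τ_X ✓.
  U = {λ, μ}: f^{-1}(U) = {x39, x40, x41, x42} ∈ τ_X ✓.
Every preimage lies in τ_X, so f IS continuous.


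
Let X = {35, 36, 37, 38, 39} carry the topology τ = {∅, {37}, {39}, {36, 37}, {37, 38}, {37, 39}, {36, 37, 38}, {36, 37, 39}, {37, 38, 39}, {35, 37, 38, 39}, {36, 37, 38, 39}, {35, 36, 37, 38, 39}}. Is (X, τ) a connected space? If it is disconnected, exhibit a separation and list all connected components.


(X, τ) is connected.

Find clopen sets (U ∈ τ with X ∖ U ∈ τ):
  U = ∅, X ∖ U = {35, 36, 37, 38, 39} — both open, so U is clopen.
  U = {35, 36, 37, 38, 39}, X ∖ U = ∅ — both open, so U is clopen.
Only trivial clopens (∅ and X) exist, so (X, τ) is connected.
Compute connected components by grouping points that agree on all clopens:
  component: {35, 36, 37, 38, 39}


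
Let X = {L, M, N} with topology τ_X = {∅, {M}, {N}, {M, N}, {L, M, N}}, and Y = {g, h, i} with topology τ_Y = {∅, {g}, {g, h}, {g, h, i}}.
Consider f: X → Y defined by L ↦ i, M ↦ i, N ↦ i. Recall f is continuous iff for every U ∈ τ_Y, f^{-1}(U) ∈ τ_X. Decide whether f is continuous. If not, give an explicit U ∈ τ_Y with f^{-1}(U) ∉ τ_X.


f IS continuous.

Compute f^{-1}(U) for each U ∈ τ_Y:
  U = ∅: f^{-1}(U) = ∅ ∈ τ_X ✓.
  U = {g}: f^{-1}(U) = ∅ ∈ τ_X ✓.
  U = {g, h}: f^{-1}(U) = ∅ ∈ τ_X ✓.
  U = {g, h, i}: f^{-1}(U) = {L, M, N} ∈ τ_X ✓.
Every preimage lies in τ_X, so f IS continuous.


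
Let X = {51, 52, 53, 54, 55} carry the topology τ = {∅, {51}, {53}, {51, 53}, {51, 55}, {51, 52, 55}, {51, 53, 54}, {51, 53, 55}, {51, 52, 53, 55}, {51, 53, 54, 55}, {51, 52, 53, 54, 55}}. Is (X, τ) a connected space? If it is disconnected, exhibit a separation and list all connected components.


(X, τ) is connected.

Find clopen sets (U ∈ τ with X ∖ U ∈ τ):
  U = ∅, X ∖ U = {51, 52, 53, 54, 55} — both open, so U is clopen.
  U = {51, 52, 53, 54, 55}, X ∖ U = ∅ — both open, so U is clopen.
Only trivial clopens (∅ and X) exist, so (X, τ) is connected.
Compute connected components by grouping points that agree on all clopens:
  component: {51, 52, 53, 54, 55}


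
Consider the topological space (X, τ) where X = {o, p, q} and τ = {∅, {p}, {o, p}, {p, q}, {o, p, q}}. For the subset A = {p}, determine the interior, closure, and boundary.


int(A) = {p}, cl(A) = {o, p, q}, ∂A = {o, q}.

Closed sets in (X, τ) are complements of opens:
  closed(X, τ) = {∅, {o}, {q}, {o, q}, {o, p, q}}.
int(A) = ⋃ {U ∈ τ : U ⊆ A}. Opens contained in A: ∅, {p}.
Taking the union of these: int(A) = {p}.
cl(A) = ⋂ {C closed : A ⊆ C}. Closed sets containing A: {o, p, q}.
Intersecting these: cl(A) = {o, p, q}.
∂A = cl(A) ∖ int(A) = {o, p, q} ∖ {p} = {o, q}.


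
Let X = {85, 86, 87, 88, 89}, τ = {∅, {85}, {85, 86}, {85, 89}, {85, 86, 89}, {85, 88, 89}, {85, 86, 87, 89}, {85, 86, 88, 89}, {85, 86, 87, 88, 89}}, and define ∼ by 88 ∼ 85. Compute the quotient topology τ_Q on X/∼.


X/∼ = {[85=88], [86], [87], [89]}; |τ_Q| = 4.

Equivalence classes: [85=88], [86], [87], [89].
Quotient map π: X → X/∼ sends 85 ↦ [85=88], 86 ↦ [86], 87 ↦ [87], 88 ↦ [85=88], 89 ↦ [89].
For each subset V ⊆ X/∼, compute π^{-1}(V) ⊆ X and check whether π^{-1}(V) ∈ τ. V is open in τ_Q iff π^{-1}(V) ∈ τ.
  V = {}: π^{-1}(V) = ∅ ∈ τ ✓.
  V = {[85=88]}: π^{-1}(V) = {85, 88} ∉ τ ✗.
  V = {[86]}: π^{-1}(V) = {86} ∉ τ ✗.
  V = {[85=88], [86]}: π^{-1}(V) = {85, 86, 88} ∉ τ ✗.
  V = {[87]}: π^{-1}(V) = {87} ∉ τ ✗.
  V = {[85=88], [87]}: π^{-1}(V) = {85, 87, 88} ∉ τ ✗.
  V = {[86], [87]}: π^{-1}(V) = {86, 87} ∉ τ ✗.
  V = {[85=88], [86], [87]}: π^{-1}(V) = {85, 86, 87, 88} ∉ τ ✗.
  V = {[89]}: π^{-1}(V) = {89} ∉ τ ✗.
  V = {[85=88], [89]}: π^{-1}(V) = {85, 88, 89} ∈ τ ✓.
  V = {[86], [89]}: π^{-1}(V) = {86, 89} ∉ τ ✗.
  V = {[85=88], [86], [89]}: π^{-1}(V) = {85, 86, 88, 89} ∈ τ ✓.
  V = {[87], [89]}: π^{-1}(V) = {87, 89} ∉ τ ✗.
  V = {[85=88], [87], [89]}: π^{-1}(V) = {85, 87, 88, 89} ∉ τ ✗.
  V = {[86], [87], [89]}: π^{-1}(V) = {86, 87, 89} ∉ τ ✗.
  V = {[85=88], [86], [87], [89]}: π^{-1}(V) = {85, 86, 87, 88, 89} ∈ τ ✓.
Open sets in the quotient: τ_Q = {{}, {[85=88], [89]}, {[85=88], [86], [89]}, {[85=88], [86], [87], [89]}} (4 elements).


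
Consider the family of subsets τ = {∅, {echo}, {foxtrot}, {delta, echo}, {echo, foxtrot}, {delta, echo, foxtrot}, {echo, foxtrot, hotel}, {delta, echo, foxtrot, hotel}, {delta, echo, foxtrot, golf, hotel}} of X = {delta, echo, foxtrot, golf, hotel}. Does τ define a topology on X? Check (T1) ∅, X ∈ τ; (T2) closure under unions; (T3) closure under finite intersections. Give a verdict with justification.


τ IS a topology on X.

Axiom (T1): ∅ ∈ τ? Yes; X ∈ τ? Yes.
Axiom (T2/T3): check pairwise unions and intersections of members of τ.
All pairwise intersections and unions checked — each lies in τ. Therefore τ satisfies (T1), (T2), (T3): it IS a topology on X.


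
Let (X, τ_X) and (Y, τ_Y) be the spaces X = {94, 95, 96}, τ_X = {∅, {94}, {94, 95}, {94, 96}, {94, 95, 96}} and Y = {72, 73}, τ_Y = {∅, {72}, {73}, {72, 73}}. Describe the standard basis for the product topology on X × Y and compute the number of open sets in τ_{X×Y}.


Basis B = {∅ × ∅, {94} × {72}, {94} × {73}, {94} × {72, 73}, {94, 95} × {72}, {94, 96} × {72}, {94, 95} × {73}, {94, 96} × {73}, {94, 95, 96} × {72}, {94, 95, 96} × {73}, {94, 95} × {72, 73}, {94, 96} × {72, 73}, {94, 95, 96} × {72, 73}}; |τ_{X×Y}| = 25.

Enumerate products U × V with U ∈ τ_X, V ∈ τ_Y (deduplicated):
  ∅ × ∅ = {} (∅)
  {94} × {72} = {(94,72)}
  {94} × {73} = {(94,73)}
  {94} × {72, 73} = {(94,72), (94,73)}
  {94, 95} × {72} = {(94,72), (95,72)}
  {94, 96} × {72} = {(94,72), (96,72)}
  {94, 95} × {73} = {(94,73), (95,73)}
  {94, 96} × {73} = {(94,73), (96,73)}
  {94, 95, 96} × {72} = {(94,72), (95,72), (96,72)}
  {94, 95, 96} × {73} = {(94,73), (95,73), (96,73)}
  {94, 95} × {72, 73} = {(94,72), (94,73), (95,72), (95,73)}
  {94, 96} × {72, 73} = {(94,72), (94,73), (96,72), (96,73)}
  {94, 95, 96} × {72, 73} = {(94,72), (94,73), (95,72), (95,73), (96,72), (96,73)}
These 13 distinct sets form the basis B.
Close under arbitrary unions to get τ_{X×Y}; counting gives |τ_{X×Y}| = 25.


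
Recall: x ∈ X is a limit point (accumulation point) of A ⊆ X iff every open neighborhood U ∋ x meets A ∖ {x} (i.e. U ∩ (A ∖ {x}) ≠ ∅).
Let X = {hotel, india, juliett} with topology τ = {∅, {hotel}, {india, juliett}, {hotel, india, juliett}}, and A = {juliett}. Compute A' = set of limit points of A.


A' = {india}

For each x ∈ X, list the open sets U ∈ τ with x ∈ U, then check whether U ∩ (A ∖ {x}) ≠ ∅ for every such U.
  x = hotel: open {hotel} ∋ x has {hotel} ∩ (A ∖ {hotel}) = ∅, so x is NOT a limit point.
  x = india: opens ∋ x are {india, juliett}, {hotel, india, juliett}; each meets A ∖ {india}, so x IS a limit point.
  x = juliett: open {india, juliett} ∋ x has {india, juliett} ∩ (A ∖ {juliett}) = ∅, so x is NOT a limit point.
Collecting: A' = {india}.


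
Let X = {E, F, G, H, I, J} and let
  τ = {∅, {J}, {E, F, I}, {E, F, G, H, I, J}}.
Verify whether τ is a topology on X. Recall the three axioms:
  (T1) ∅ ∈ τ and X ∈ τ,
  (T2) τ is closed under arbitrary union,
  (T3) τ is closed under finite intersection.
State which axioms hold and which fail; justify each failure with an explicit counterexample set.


τ is NOT a topology on X.

Axiom (T1): ∅ ∈ τ? Yes; X ∈ τ? Yes.
Axiom (T2/T3): check pairwise unions and intersections of members of τ.
Counterexample for (T2): {J} ∪ {E, F, I} = {E, F, I, J} ∉ τ. Therefore τ is NOT a topology.


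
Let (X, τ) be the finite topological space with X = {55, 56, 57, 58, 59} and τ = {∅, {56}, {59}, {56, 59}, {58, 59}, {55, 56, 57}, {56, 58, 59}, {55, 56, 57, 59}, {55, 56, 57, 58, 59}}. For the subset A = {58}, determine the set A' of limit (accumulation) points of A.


A' = ∅

For each x ∈ X, list the open sets U ∈ τ with x ∈ U, then check whether U ∩ (A ∖ {x}) ≠ ∅ for every such U.
  x = 55: open {55, 56, 57} ∋ x has {55, 56, 57} ∩ (A ∖ {55}) = ∅, so x is NOT a limit point.
  x = 56: open {56} ∋ x has {56} ∩ (A ∖ {56}) = ∅, so x is NOT a limit point.
  x = 57: open {55, 56, 57} ∋ x has {55, 56, 57} ∩ (A ∖ {57}) = ∅, so x is NOT a limit point.
  x = 58: open {58, 59} ∋ x has {58, 59} ∩ (A ∖ {58}) = ∅, so x is NOT a limit point.
  x = 59: open {59} ∋ x has {59} ∩ (A ∖ {59}) = ∅, so x is NOT a limit point.
Collecting: A' = ∅.


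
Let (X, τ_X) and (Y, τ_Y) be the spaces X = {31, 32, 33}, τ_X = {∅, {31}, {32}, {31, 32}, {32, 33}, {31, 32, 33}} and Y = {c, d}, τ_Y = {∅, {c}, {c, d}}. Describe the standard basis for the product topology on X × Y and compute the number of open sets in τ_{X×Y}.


Basis B = {∅ × ∅, {31} × {c}, {32} × {c}, {31} × {c, d}, {31, 32} × {c}, {32} × {c, d}, {32, 33} × {c}, {31, 32, 33} × {c}, {31, 32} × {c, d}, {32, 33} × {c, d}, {31, 32, 33} × {c, d}}; |τ_{X×Y}| = 18.

Enumerate products U × V with U ∈ τ_X, V ∈ τ_Y (deduplicated):
  ∅ × ∅ = {} (∅)
  {31} × {c} = {(31,c)}
  {32} × {c} = {(32,c)}
  {31} × {c, d} = {(31,c), (31,d)}
  {31, 32} × {c} = {(31,c), (32,c)}
  {32} × {c, d} = {(32,c), (32,d)}
  {32, 33} × {c} = {(32,c), (33,c)}
  {31, 32, 33} × {c} = {(31,c), (32,c), (33,c)}
  {31, 32} × {c, d} = {(31,c), (31,d), (32,c), (32,d)}
  {32, 33} × {c, d} = {(32,c), (32,d), (33,c), (33,d)}
  {31, 32, 33} × {c, d} = {(31,c), (31,d), (32,c), (32,d), (33,c), (33,d)}
These 11 distinct sets form the basis B.
Close under arbitrary unions to get τ_{X×Y}; counting gives |τ_{X×Y}| = 18.


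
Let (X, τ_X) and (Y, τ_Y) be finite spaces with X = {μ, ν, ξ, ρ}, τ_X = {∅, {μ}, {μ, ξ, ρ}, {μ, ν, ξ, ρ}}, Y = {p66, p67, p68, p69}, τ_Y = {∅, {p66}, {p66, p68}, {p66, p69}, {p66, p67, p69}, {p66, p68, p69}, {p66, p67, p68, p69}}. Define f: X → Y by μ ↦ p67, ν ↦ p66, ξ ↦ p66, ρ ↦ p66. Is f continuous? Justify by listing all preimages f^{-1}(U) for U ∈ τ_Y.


f is NOT continuous.

Compute f^{-1}(U) for each U ∈ τ_Y:
  U = ∅: f^{-1}(U) = ∅ ∈ τ_X ✓.
  U = {p66}: f^{-1}(U) = {ν, ξ, ρ} ∉ τ_X ✗.
  U = {p66, p68}: f^{-1}(U) = {ν, ξ, ρ} ∉ τ_X ✗.
  U = {p66, p69}: f^{-1}(U) = {ν, ξ, ρ} ∉ τ_X ✗.
  U = {p66, p67, p69}: f^{-1}(U) = {μ, ν, ξ, ρ} ∈ τ_X ✓.
  U = {p66, p68, p69}: f^{-1}(U) = {ν, ξ, ρ} ∉ τ_X ✗.
  U = {p66, p67, p68, p69}: f^{-1}(U) = {μ, ν, ξ, ρ} ∈ τ_X ✓.
Found U = {p66} with f^{-1}(U) = {ν, ξ, ρ} not in τ_X. Therefore f is NOT continuous.


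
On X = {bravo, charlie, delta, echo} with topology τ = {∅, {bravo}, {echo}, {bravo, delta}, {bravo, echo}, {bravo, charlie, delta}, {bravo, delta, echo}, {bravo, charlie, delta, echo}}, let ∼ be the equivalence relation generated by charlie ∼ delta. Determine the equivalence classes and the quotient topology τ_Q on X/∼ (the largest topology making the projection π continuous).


X/∼ = {[bravo], [charlie=delta], [echo]}; |τ_Q| = 6.

Equivalence classes: [bravo], [charlie=delta], [echo].
Quotient map π: X → X/∼ sends bravo ↦ [bravo], charlie ↦ [charlie=delta], delta ↦ [charlie=delta], echo ↦ [echo].
For each subset V ⊆ X/∼, compute π^{-1}(V) ⊆ X and check whether π^{-1}(V) ∈ τ. V is open in τ_Q iff π^{-1}(V) ∈ τ.
  V = {}: π^{-1}(V) = ∅ ∈ τ ✓.
  V = {[bravo]}: π^{-1}(V) = {bravo} ∈ τ ✓.
  V = {[charlie=delta]}: π^{-1}(V) = {charlie, delta} ∉ τ ✗.
  V = {[bravo], [charlie=delta]}: π^{-1}(V) = {bravo, charlie, delta} ∈ τ ✓.
  V = {[echo]}: π^{-1}(V) = {echo} ∈ τ ✓.
  V = {[bravo], [echo]}: π^{-1}(V) = {bravo, echo} ∈ τ ✓.
  V = {[charlie=delta], [echo]}: π^{-1}(V) = {charlie, delta, echo} ∉ τ ✗.
  V = {[bravo], [charlie=delta], [echo]}: π^{-1}(V) = {bravo, charlie, delta, echo} ∈ τ ✓.
Open sets in the quotient: τ_Q = {{}, {[bravo]}, {[bravo], [charlie=delta]}, {[echo]}, {[bravo], [echo]}, {[bravo], [charlie=delta], [echo]}} (6 elements).


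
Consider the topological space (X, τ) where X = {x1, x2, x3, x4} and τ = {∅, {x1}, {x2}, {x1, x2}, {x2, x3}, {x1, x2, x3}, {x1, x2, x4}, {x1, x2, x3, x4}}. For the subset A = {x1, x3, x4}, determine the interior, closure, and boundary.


int(A) = {x1}, cl(A) = {x1, x3, x4}, ∂A = {x3, x4}.

Closed sets in (X, τ) are complements of opens:
  closed(X, τ) = {∅, {x3}, {x4}, {x1, x4}, {x3, x4}, {x1, x3, x4}, {x2, x3, x4}, {x1, x2, x3, x4}}.
int(A) = ⋃ {U ∈ τ : U ⊆ A}. Opens contained in A: ∅, {x1}.
Taking the union of these: int(A) = {x1}.
cl(A) = ⋂ {C closed : A ⊆ C}. Closed sets containing A: {x1, x3, x4}, {x1, x2, x3, x4}.
Intersecting these: cl(A) = {x1, x3, x4}.
∂A = cl(A) ∖ int(A) = {x1, x3, x4} ∖ {x1} = {x3, x4}.


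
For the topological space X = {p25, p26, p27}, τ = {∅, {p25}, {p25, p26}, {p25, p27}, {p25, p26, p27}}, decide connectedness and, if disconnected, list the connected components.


(X, τ) is connected.

Find clopen sets (U ∈ τ with X ∖ U ∈ τ):
  U = ∅, X ∖ U = {p25, p26, p27} — both open, so U is clopen.
  U = {p25, p26, p27}, X ∖ U = ∅ — both open, so U is clopen.
Only trivial clopens (∅ and X) exist, so (X, τ) is connected.
Compute connected components by grouping points that agree on all clopens:
  component: {p25, p26, p27}


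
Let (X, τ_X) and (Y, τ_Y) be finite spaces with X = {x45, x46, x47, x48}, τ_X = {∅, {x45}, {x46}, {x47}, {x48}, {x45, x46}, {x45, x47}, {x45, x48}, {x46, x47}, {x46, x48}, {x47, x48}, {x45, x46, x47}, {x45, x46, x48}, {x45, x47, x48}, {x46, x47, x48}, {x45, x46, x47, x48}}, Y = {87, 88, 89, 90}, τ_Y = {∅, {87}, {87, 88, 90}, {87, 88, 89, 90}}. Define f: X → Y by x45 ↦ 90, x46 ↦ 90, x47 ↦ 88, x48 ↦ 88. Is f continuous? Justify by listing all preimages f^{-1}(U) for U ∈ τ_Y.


f IS continuous.

Compute f^{-1}(U) for each U ∈ τ_Y:
  U = ∅: f^{-1}(U) = ∅ ∈ τ_X ✓.
  U = {87}: f^{-1}(U) = ∅ ∈ τ_X ✓.
  U = {87, 88, 90}: f^{-1}(U) = {x45, x46, x47, x48} ∈ τ_X ✓.
  U = {87, 88, 89, 90}: f^{-1}(U) = {x45, x46, x47, x48} ∈ τ_X ✓.
Every preimage lies in τ_X, so f IS continuous.


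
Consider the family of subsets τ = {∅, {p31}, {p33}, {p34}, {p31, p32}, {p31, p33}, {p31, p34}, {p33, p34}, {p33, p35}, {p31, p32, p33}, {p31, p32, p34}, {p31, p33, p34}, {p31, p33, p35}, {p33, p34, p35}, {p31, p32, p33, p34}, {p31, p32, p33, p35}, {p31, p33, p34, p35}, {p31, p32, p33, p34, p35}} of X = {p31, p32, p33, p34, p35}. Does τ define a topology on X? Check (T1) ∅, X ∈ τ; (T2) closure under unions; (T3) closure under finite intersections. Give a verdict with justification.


τ IS a topology on X.

Axiom (T1): ∅ ∈ τ? Yes; X ∈ τ? Yes.
Axiom (T2/T3): check pairwise unions and intersections of members of τ.
All pairwise intersections and unions checked — each lies in τ. Therefore τ satisfies (T1), (T2), (T3): it IS a topology on X.


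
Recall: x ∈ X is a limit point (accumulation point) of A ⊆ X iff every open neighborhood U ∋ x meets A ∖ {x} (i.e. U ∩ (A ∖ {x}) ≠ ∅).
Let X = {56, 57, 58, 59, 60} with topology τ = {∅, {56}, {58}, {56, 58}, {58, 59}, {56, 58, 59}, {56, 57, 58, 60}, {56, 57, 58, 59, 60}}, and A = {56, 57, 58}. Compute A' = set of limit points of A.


A' = {57, 59, 60}

For each x ∈ X, list the open sets U ∈ τ with x ∈ U, then check whether U ∩ (A ∖ {x}) ≠ ∅ for every such U.
  x = 56: open {56} ∋ x has {56} ∩ (A ∖ {56}) = ∅, so x is NOT a limit point.
  x = 57: opens ∋ x are {56, 57, 58, 60}, {56, 57, 58, 59, 60}; each meets A ∖ {57}, so x IS a limit point.
  x = 58: open {58} ∋ x has {58} ∩ (A ∖ {58}) = ∅, so x is NOT a limit point.
  x = 59: opens ∋ x are {58, 59}, {56, 58, 59}, {56, 57, 58, 59, 60}; each meets A ∖ {59}, so x IS a limit point.
  x = 60: opens ∋ x are {56, 57, 58, 60}, {56, 57, 58, 59, 60}; each meets A ∖ {60}, so x IS a limit point.
Collecting: A' = {57, 59, 60}.


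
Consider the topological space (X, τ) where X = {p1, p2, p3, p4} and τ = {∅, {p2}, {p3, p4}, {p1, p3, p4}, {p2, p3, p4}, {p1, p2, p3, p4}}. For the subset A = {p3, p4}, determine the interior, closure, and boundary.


int(A) = {p3, p4}, cl(A) = {p1, p3, p4}, ∂A = {p1}.

Closed sets in (X, τ) are complements of opens:
  closed(X, τ) = {∅, {p1}, {p2}, {p1, p2}, {p1, p3, p4}, {p1, p2, p3, p4}}.
int(A) = ⋃ {U ∈ τ : U ⊆ A}. Opens contained in A: ∅, {p3, p4}.
Taking the union of these: int(A) = {p3, p4}.
cl(A) = ⋂ {C closed : A ⊆ C}. Closed sets containing A: {p1, p3, p4}, {p1, p2, p3, p4}.
Intersecting these: cl(A) = {p1, p3, p4}.
∂A = cl(A) ∖ int(A) = {p1, p3, p4} ∖ {p3, p4} = {p1}.


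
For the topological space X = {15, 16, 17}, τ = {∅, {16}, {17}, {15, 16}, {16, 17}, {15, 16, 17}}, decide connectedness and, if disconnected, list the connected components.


(X, τ) is disconnected; components = [{17}, {15, 16}].

Find clopen sets (U ∈ τ with X ∖ U ∈ τ):
  U = ∅, X ∖ U = {15, 16, 17} — both open, so U is clopen.
  U = {17}, X ∖ U = {15, 16} — both open, so U is clopen.
  U = {15, 16}, X ∖ U = {17} — both open, so U is clopen.
  U = {15, 16, 17}, X ∖ U = ∅ — both open, so U is clopen.
Nontrivial clopen(s) exist: e.g. {17}. So (X, τ) is disconnected.
Compute connected components by grouping points that agree on all clopens:
  component: {17}
  component: {15, 16}
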